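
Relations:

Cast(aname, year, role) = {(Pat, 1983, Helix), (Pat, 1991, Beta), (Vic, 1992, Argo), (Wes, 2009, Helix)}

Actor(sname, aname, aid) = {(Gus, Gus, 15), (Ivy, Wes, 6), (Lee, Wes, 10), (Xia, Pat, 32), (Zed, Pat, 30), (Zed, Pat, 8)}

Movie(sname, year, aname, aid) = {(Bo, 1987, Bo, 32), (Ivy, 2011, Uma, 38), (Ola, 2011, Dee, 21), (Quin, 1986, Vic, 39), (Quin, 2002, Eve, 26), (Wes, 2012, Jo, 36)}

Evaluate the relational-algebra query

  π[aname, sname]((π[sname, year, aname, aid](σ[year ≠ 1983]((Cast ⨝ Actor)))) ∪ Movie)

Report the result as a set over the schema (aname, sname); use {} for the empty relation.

Natural join on aname: {(Pat, 1983, Helix, Xia, 32), (Pat, 1983, Helix, Zed, 30), (Pat, 1983, Helix, Zed, 8), (Pat, 1991, Beta, Xia, 32), (Pat, 1991, Beta, Zed, 30), (Pat, 1991, Beta, Zed, 8), (Wes, 2009, Helix, Ivy, 6), (Wes, 2009, Helix, Lee, 10)}
Selection year ≠ 1983: {(Pat, 1991, Beta, Xia, 32), (Pat, 1991, Beta, Zed, 30), (Pat, 1991, Beta, Zed, 8), (Wes, 2009, Helix, Ivy, 6), (Wes, 2009, Helix, Lee, 10)}
Projecting to sname, year, aname, aid: {(Ivy, 2009, Wes, 6), (Lee, 2009, Wes, 10), (Xia, 1991, Pat, 32), (Zed, 1991, Pat, 30), (Zed, 1991, Pat, 8)}
Union: {(Ivy, 2009, Wes, 6), (Lee, 2009, Wes, 10), (Xia, 1991, Pat, 32), (Zed, 1991, Pat, 30), (Zed, 1991, Pat, 8)} with {(Bo, 1987, Bo, 32), (Ivy, 2011, Uma, 38), (Ola, 2011, Dee, 21), (Quin, 1986, Vic, 39), (Quin, 2002, Eve, 26), (Wes, 2012, Jo, 36)} → {(Bo, 1987, Bo, 32), (Ivy, 2009, Wes, 6), (Ivy, 2011, Uma, 38), (Lee, 2009, Wes, 10), (Ola, 2011, Dee, 21), (Quin, 1986, Vic, 39), (Quin, 2002, Eve, 26), (Wes, 2012, Jo, 36), (Xia, 1991, Pat, 32), (Zed, 1991, Pat, 30), (Zed, 1991, Pat, 8)}
Projecting to aname, sname (1 duplicate(s) eliminated): {(Bo, Bo), (Dee, Ola), (Eve, Quin), (Jo, Wes), (Pat, Xia), (Pat, Zed), (Uma, Ivy), (Vic, Quin), (Wes, Ivy), (Wes, Lee)}

{(Bo, Bo), (Dee, Ola), (Eve, Quin), (Jo, Wes), (Pat, Xia), (Pat, Zed), (Uma, Ivy), (Vic, Quin), (Wes, Ivy), (Wes, Lee)}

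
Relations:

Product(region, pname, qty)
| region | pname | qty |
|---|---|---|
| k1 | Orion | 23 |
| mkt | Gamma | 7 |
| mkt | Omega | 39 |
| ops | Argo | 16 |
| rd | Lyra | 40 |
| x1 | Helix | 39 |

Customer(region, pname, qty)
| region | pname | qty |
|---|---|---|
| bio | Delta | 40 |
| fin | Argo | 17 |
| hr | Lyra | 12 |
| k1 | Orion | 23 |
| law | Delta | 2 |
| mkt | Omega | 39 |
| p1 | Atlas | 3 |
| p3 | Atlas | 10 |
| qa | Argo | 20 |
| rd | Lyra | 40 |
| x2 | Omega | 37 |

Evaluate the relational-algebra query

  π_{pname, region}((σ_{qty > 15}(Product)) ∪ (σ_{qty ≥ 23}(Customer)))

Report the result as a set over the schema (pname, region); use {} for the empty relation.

{(Argo, ops), (Delta, bio), (Helix, x1), (Lyra, rd), (Omega, mkt), (Omega, x2), (Orion, k1)}

Filtering on qty > 15 leaves {(k1, Orion, 23), (mkt, Omega, 39), (ops, Argo, 16), (rd, Lyra, 40), (x1, Helix, 39)}.
Filtering on qty ≥ 23 leaves {(bio, Delta, 40), (k1, Orion, 23), (mkt, Omega, 39), (rd, Lyra, 40), (x2, Omega, 37)}.
Taking the union: {(bio, Delta, 40), (k1, Orion, 23), (mkt, Omega, 39), (ops, Argo, 16), (rd, Lyra, 40), (x1, Helix, 39), (x2, Omega, 37)}
Keep only column(s) pname, region: {(Argo, ops), (Delta, bio), (Helix, x1), (Lyra, rd), (Omega, mkt), (Omega, x2), (Orion, k1)}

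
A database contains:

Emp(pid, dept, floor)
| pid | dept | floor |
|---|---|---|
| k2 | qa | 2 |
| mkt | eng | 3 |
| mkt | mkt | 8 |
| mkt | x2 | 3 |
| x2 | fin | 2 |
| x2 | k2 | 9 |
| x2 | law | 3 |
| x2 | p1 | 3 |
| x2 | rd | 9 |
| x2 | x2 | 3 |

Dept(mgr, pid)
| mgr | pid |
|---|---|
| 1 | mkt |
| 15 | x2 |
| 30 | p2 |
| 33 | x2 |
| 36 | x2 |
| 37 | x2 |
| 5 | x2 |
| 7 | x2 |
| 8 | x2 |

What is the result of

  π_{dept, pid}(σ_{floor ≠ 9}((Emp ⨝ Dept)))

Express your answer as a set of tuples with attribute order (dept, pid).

Joining Emp and Dept on pid yields {(mkt, eng, 3, 1), (mkt, mkt, 8, 1), (mkt, x2, 3, 1), (x2, fin, 2, 15), (x2, fin, 2, 33), (x2, fin, 2, 36), (x2, fin, 2, 37), (x2, fin, 2, 5), (x2, fin, 2, 7), (x2, fin, 2, 8), (x2, k2, 9, 15), (x2, k2, 9, 33), (x2, k2, 9, 36), (x2, k2, 9, 37), (x2, k2, 9, 5), (x2, k2, 9, 7), (x2, k2, 9, 8), (x2, law, 3, 15), (x2, law, 3, 33), (x2, law, 3, 36), (x2, law, 3, 37), (x2, law, 3, 5), (x2, law, 3, 7), (x2, law, 3, 8), (x2, p1, 3, 15), (x2, p1, 3, 33), (x2, p1, 3, 36), (x2, p1, 3, 37), (x2, p1, 3, 5), (x2, p1, 3, 7), (x2, p1, 3, 8), (x2, rd, 9, 15), (x2, rd, 9, 33), (x2, rd, 9, 36), (x2, rd, 9, 37), (x2, rd, 9, 5), (x2, rd, 9, 7), (x2, rd, 9, 8), (x2, x2, 3, 15), (x2, x2, 3, 33), (x2, x2, 3, 36), (x2, x2, 3, 37), (x2, x2, 3, 5), (x2, x2, 3, 7), (x2, x2, 3, 8)}.
σ[floor ≠ 9]: keep tuples satisfying floor ≠ 9 → {(mkt, eng, 3, 1), (mkt, mkt, 8, 1), (mkt, x2, 3, 1), (x2, fin, 2, 15), (x2, fin, 2, 33), (x2, fin, 2, 36), (x2, fin, 2, 37), (x2, fin, 2, 5), (x2, fin, 2, 7), (x2, fin, 2, 8), (x2, law, 3, 15), (x2, law, 3, 33), (x2, law, 3, 36), (x2, law, 3, 37), (x2, law, 3, 5), (x2, law, 3, 7), (x2, law, 3, 8), (x2, p1, 3, 15), (x2, p1, 3, 33), (x2, p1, 3, 36), (x2, p1, 3, 37), (x2, p1, 3, 5), (x2, p1, 3, 7), (x2, p1, 3, 8), (x2, x2, 3, 15), (x2, x2, 3, 33), (x2, x2, 3, 36), (x2, x2, 3, 37), (x2, x2, 3, 5), (x2, x2, 3, 7), (x2, x2, 3, 8)}
Keep only column(s) dept, pid (24 duplicate(s) eliminated): {(eng, mkt), (fin, x2), (law, x2), (mkt, mkt), (p1, x2), (x2, mkt), (x2, x2)}

{(eng, mkt), (fin, x2), (law, x2), (mkt, mkt), (p1, x2), (x2, mkt), (x2, x2)}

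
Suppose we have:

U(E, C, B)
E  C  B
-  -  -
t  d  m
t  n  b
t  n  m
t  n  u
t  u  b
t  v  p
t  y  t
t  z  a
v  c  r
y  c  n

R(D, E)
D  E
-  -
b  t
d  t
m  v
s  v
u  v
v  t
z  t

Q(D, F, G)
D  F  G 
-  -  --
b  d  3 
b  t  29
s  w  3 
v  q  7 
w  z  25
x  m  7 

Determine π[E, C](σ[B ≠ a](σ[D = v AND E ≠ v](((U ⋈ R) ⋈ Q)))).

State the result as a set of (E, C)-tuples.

{(t, d), (t, n), (t, u), (t, v), (t, y)}

Joining U and R on E yields {(t, d, m, b), (t, d, m, d), (t, d, m, v), (t, d, m, z), (t, n, b, b), (t, n, b, d), (t, n, b, v), (t, n, b, z), (t, n, m, b), (t, n, m, d), (t, n, m, v), (t, n, m, z), (t, n, u, b), (t, n, u, d), (t, n, u, v), (t, n, u, z), (t, u, b, b), (t, u, b, d), (t, u, b, v), (t, u, b, z), (t, v, p, b), (t, v, p, d), (t, v, p, v), (t, v, p, z), (t, y, t, b), (t, y, t, d), (t, y, t, v), (t, y, t, z), (t, z, a, b), (t, z, a, d), (t, z, a, v), (t, z, a, z), (v, c, r, m), (v, c, r, s), (v, c, r, u)}.
Joining (U ⋈ R) and Q on D yields {(t, d, m, b, d, 3), (t, d, m, b, t, 29), (t, d, m, v, q, 7), (t, n, b, b, d, 3), (t, n, b, b, t, 29), (t, n, b, v, q, 7), (t, n, m, b, d, 3), (t, n, m, b, t, 29), (t, n, m, v, q, 7), (t, n, u, b, d, 3), (t, n, u, b, t, 29), (t, n, u, v, q, 7), (t, u, b, b, d, 3), (t, u, b, b, t, 29), (t, u, b, v, q, 7), (t, v, p, b, d, 3), (t, v, p, b, t, 29), (t, v, p, v, q, 7), (t, y, t, b, d, 3), (t, y, t, b, t, 29), (t, y, t, v, q, 7), (t, z, a, b, d, 3), (t, z, a, b, t, 29), (t, z, a, v, q, 7), (v, c, r, s, w, 3)}.
Selection D = v AND E ≠ v: {(t, d, m, v, q, 7), (t, n, b, v, q, 7), (t, n, m, v, q, 7), (t, n, u, v, q, 7), (t, u, b, v, q, 7), (t, v, p, v, q, 7), (t, y, t, v, q, 7), (t, z, a, v, q, 7)}
Selection B ≠ a: {(t, d, m, v, q, 7), (t, n, b, v, q, 7), (t, n, m, v, q, 7), (t, n, u, v, q, 7), (t, u, b, v, q, 7), (t, v, p, v, q, 7), (t, y, t, v, q, 7)}
π_{E, C} gives {(t, d), (t, n), (t, u), (t, v), (t, y)} (2 duplicate(s) eliminated).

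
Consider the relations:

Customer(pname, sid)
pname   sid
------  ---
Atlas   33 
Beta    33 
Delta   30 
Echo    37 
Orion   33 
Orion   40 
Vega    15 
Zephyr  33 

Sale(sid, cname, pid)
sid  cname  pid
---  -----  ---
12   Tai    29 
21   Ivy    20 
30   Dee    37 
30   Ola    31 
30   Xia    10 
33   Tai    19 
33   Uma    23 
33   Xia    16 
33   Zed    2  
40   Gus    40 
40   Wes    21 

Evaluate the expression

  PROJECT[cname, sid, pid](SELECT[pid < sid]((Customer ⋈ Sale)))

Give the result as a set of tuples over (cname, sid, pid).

Customer ⋈ Sale (natural join on sid): {(Atlas, 33, Tai, 19), (Atlas, 33, Uma, 23), (Atlas, 33, Xia, 16), (Atlas, 33, Zed, 2), (Beta, 33, Tai, 19), (Beta, 33, Uma, 23), (Beta, 33, Xia, 16), (Beta, 33, Zed, 2), (Delta, 30, Dee, 37), (Delta, 30, Ola, 31), (Delta, 30, Xia, 10), (Orion, 33, Tai, 19), (Orion, 33, Uma, 23), (Orion, 33, Xia, 16), (Orion, 33, Zed, 2), (Orion, 40, Gus, 40), (Orion, 40, Wes, 21), (Zephyr, 33, Tai, 19), (Zephyr, 33, Uma, 23), (Zephyr, 33, Xia, 16), (Zephyr, 33, Zed, 2)}
σ[pid < sid]: keep tuples satisfying pid < sid → {(Atlas, 33, Tai, 19), (Atlas, 33, Uma, 23), (Atlas, 33, Xia, 16), (Atlas, 33, Zed, 2), (Beta, 33, Tai, 19), (Beta, 33, Uma, 23), (Beta, 33, Xia, 16), (Beta, 33, Zed, 2), (Delta, 30, Xia, 10), (Orion, 33, Tai, 19), (Orion, 33, Uma, 23), (Orion, 33, Xia, 16), (Orion, 33, Zed, 2), (Orion, 40, Wes, 21), (Zephyr, 33, Tai, 19), (Zephyr, 33, Uma, 23), (Zephyr, 33, Xia, 16), (Zephyr, 33, Zed, 2)}
π_{cname, sid, pid} gives {(Tai, 33, 19), (Uma, 33, 23), (Wes, 40, 21), (Xia, 30, 10), (Xia, 33, 16), (Zed, 33, 2)} (12 duplicate(s) eliminated).

{(Tai, 33, 19), (Uma, 33, 23), (Wes, 40, 21), (Xia, 30, 10), (Xia, 33, 16), (Zed, 33, 2)}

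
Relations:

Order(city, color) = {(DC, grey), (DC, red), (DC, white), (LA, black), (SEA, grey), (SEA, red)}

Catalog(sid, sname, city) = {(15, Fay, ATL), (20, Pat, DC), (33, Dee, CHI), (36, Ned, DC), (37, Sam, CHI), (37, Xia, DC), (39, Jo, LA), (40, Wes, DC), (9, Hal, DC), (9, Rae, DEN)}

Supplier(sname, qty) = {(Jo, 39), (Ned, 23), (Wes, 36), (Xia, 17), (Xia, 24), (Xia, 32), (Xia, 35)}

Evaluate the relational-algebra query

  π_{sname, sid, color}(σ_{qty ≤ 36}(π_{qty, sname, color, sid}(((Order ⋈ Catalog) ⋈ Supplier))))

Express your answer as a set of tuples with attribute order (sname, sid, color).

{(Ned, 36, grey), (Ned, 36, red), (Ned, 36, white), (Wes, 40, grey), (Wes, 40, red), (Wes, 40, white), (Xia, 37, grey), (Xia, 37, red), (Xia, 37, white)}

Joining Order and Catalog on city yields {(DC, grey, 20, Pat), (DC, grey, 36, Ned), (DC, grey, 37, Xia), (DC, grey, 40, Wes), (DC, grey, 9, Hal), (DC, red, 20, Pat), (DC, red, 36, Ned), (DC, red, 37, Xia), (DC, red, 40, Wes), (DC, red, 9, Hal), (DC, white, 20, Pat), (DC, white, 36, Ned), (DC, white, 37, Xia), (DC, white, 40, Wes), (DC, white, 9, Hal), (LA, black, 39, Jo)}.
Joining (Order ⋈ Catalog) and Supplier on sname yields {(DC, grey, 36, Ned, 23), (DC, grey, 37, Xia, 17), (DC, grey, 37, Xia, 24), (DC, grey, 37, Xia, 32), (DC, grey, 37, Xia, 35), (DC, grey, 40, Wes, 36), (DC, red, 36, Ned, 23), (DC, red, 37, Xia, 17), (DC, red, 37, Xia, 24), (DC, red, 37, Xia, 32), (DC, red, 37, Xia, 35), (DC, red, 40, Wes, 36), (DC, white, 36, Ned, 23), (DC, white, 37, Xia, 17), (DC, white, 37, Xia, 24), (DC, white, 37, Xia, 32), (DC, white, 37, Xia, 35), (DC, white, 40, Wes, 36), (LA, black, 39, Jo, 39)}.
Keep only column(s) qty, sname, color, sid: {(17, Xia, grey, 37), (17, Xia, red, 37), (17, Xia, white, 37), (23, Ned, grey, 36), (23, Ned, red, 36), (23, Ned, white, 36), (24, Xia, grey, 37), (24, Xia, red, 37), (24, Xia, white, 37), (32, Xia, grey, 37), (32, Xia, red, 37), (32, Xia, white, 37), (35, Xia, grey, 37), (35, Xia, red, 37), (35, Xia, white, 37), (36, Wes, grey, 40), (36, Wes, red, 40), (36, Wes, white, 40), (39, Jo, black, 39)}
Filtering on qty ≤ 36 leaves {(17, Xia, grey, 37), (17, Xia, red, 37), (17, Xia, white, 37), (23, Ned, grey, 36), (23, Ned, red, 36), (23, Ned, white, 36), (24, Xia, grey, 37), (24, Xia, red, 37), (24, Xia, white, 37), (32, Xia, grey, 37), (32, Xia, red, 37), (32, Xia, white, 37), (35, Xia, grey, 37), (35, Xia, red, 37), (35, Xia, white, 37), (36, Wes, grey, 40), (36, Wes, red, 40), (36, Wes, white, 40)}.
Keep only column(s) sname, sid, color (9 duplicate(s) eliminated): {(Ned, 36, grey), (Ned, 36, red), (Ned, 36, white), (Wes, 40, grey), (Wes, 40, red), (Wes, 40, white), (Xia, 37, grey), (Xia, 37, red), (Xia, 37, white)}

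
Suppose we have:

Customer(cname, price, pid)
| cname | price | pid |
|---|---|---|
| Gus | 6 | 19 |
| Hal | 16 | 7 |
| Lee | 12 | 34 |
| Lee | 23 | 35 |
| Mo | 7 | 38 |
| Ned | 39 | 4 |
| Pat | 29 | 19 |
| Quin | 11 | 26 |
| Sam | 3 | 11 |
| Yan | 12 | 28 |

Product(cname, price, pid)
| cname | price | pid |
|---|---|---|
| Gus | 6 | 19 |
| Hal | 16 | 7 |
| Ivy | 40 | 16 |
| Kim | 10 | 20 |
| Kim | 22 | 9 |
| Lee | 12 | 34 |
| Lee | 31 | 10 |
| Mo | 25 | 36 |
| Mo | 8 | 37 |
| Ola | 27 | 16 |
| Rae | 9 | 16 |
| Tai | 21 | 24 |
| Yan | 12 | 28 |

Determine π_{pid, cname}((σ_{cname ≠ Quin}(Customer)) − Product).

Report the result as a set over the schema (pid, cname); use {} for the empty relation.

{(11, Sam), (19, Pat), (35, Lee), (38, Mo), (4, Ned)}

Selection cname ≠ Quin: {(Gus, 6, 19), (Hal, 16, 7), (Lee, 12, 34), (Lee, 23, 35), (Mo, 7, 38), (Ned, 39, 4), (Pat, 29, 19), (Sam, 3, 11), (Yan, 12, 28)}
Taking the difference: {(Lee, 23, 35), (Mo, 7, 38), (Ned, 39, 4), (Pat, 29, 19), (Sam, 3, 11)}
Projecting to pid, cname: {(11, Sam), (19, Pat), (35, Lee), (38, Mo), (4, Ned)}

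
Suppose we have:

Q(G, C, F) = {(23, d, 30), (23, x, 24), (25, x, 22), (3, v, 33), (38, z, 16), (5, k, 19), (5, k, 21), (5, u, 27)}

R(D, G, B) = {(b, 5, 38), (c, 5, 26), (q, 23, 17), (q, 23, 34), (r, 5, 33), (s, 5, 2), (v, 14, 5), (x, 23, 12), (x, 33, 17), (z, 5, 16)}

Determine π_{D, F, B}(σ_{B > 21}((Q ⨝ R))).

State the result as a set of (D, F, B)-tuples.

Natural join on G: {(23, d, 30, q, 17), (23, d, 30, q, 34), (23, d, 30, x, 12), (23, x, 24, q, 17), (23, x, 24, q, 34), (23, x, 24, x, 12), (5, k, 19, b, 38), (5, k, 19, c, 26), (5, k, 19, r, 33), (5, k, 19, s, 2), (5, k, 19, z, 16), (5, k, 21, b, 38), (5, k, 21, c, 26), (5, k, 21, r, 33), (5, k, 21, s, 2), (5, k, 21, z, 16), (5, u, 27, b, 38), (5, u, 27, c, 26), (5, u, 27, r, 33), (5, u, 27, s, 2), (5, u, 27, z, 16)}
σ[B > 21]: keep tuples satisfying B > 21 → {(23, d, 30, q, 34), (23, x, 24, q, 34), (5, k, 19, b, 38), (5, k, 19, c, 26), (5, k, 19, r, 33), (5, k, 21, b, 38), (5, k, 21, c, 26), (5, k, 21, r, 33), (5, u, 27, b, 38), (5, u, 27, c, 26), (5, u, 27, r, 33)}
Projecting to D, F, B: {(b, 19, 38), (b, 21, 38), (b, 27, 38), (c, 19, 26), (c, 21, 26), (c, 27, 26), (q, 24, 34), (q, 30, 34), (r, 19, 33), (r, 21, 33), (r, 27, 33)}

{(b, 19, 38), (b, 21, 38), (b, 27, 38), (c, 19, 26), (c, 21, 26), (c, 27, 26), (q, 24, 34), (q, 30, 34), (r, 19, 33), (r, 21, 33), (r, 27, 33)}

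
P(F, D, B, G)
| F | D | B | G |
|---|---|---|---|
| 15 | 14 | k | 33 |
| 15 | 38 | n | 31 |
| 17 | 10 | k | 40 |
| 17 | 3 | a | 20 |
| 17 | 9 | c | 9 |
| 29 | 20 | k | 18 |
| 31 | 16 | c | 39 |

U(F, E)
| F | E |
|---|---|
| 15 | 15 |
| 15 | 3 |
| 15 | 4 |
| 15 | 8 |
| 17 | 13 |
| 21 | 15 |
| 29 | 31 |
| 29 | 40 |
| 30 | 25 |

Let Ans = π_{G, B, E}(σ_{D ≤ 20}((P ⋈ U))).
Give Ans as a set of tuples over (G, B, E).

P ⋈ U (natural join on F): {(15, 14, k, 33, 15), (15, 14, k, 33, 3), (15, 14, k, 33, 4), (15, 14, k, 33, 8), (15, 38, n, 31, 15), (15, 38, n, 31, 3), (15, 38, n, 31, 4), (15, 38, n, 31, 8), (17, 10, k, 40, 13), (17, 3, a, 20, 13), (17, 9, c, 9, 13), (29, 20, k, 18, 31), (29, 20, k, 18, 40)}
Selection D ≤ 20: {(15, 14, k, 33, 15), (15, 14, k, 33, 3), (15, 14, k, 33, 4), (15, 14, k, 33, 8), (17, 10, k, 40, 13), (17, 3, a, 20, 13), (17, 9, c, 9, 13), (29, 20, k, 18, 31), (29, 20, k, 18, 40)}
π_{G, B, E} gives {(18, k, 31), (18, k, 40), (20, a, 13), (33, k, 15), (33, k, 3), (33, k, 4), (33, k, 8), (40, k, 13), (9, c, 13)}.

{(18, k, 31), (18, k, 40), (20, a, 13), (33, k, 15), (33, k, 3), (33, k, 4), (33, k, 8), (40, k, 13), (9, c, 13)}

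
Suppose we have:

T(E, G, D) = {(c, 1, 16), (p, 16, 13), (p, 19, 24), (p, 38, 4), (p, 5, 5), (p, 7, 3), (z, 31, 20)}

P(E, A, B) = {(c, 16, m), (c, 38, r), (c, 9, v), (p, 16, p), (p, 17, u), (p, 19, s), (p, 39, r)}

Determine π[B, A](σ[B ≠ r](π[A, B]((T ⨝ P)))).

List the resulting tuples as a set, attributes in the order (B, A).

Natural join on E: {(c, 1, 16, 16, m), (c, 1, 16, 38, r), (c, 1, 16, 9, v), (p, 16, 13, 16, p), (p, 16, 13, 17, u), (p, 16, 13, 19, s), (p, 16, 13, 39, r), (p, 19, 24, 16, p), (p, 19, 24, 17, u), (p, 19, 24, 19, s), (p, 19, 24, 39, r), (p, 38, 4, 16, p), (p, 38, 4, 17, u), (p, 38, 4, 19, s), (p, 38, 4, 39, r), (p, 5, 5, 16, p), (p, 5, 5, 17, u), (p, 5, 5, 19, s), (p, 5, 5, 39, r), (p, 7, 3, 16, p), (p, 7, 3, 17, u), (p, 7, 3, 19, s), (p, 7, 3, 39, r)}
Projecting to A, B (16 duplicate(s) eliminated): {(16, m), (16, p), (17, u), (19, s), (38, r), (39, r), (9, v)}
Filtering on B ≠ r leaves {(16, m), (16, p), (17, u), (19, s), (9, v)}.
Projecting to B, A: {(m, 16), (p, 16), (s, 19), (u, 17), (v, 9)}

{(m, 16), (p, 16), (s, 19), (u, 17), (v, 9)}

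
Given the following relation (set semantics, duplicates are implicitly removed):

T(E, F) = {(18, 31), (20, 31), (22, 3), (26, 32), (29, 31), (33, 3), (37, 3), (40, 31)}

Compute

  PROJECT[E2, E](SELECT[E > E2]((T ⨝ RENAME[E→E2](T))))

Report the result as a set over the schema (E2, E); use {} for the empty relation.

ρ[E→E2]: schema becomes (E2, F); tuples unchanged.
T ⋈ RENAME[E→E2](T) (natural join on F): {(18, 31, 18), (18, 31, 20), (18, 31, 29), (18, 31, 40), (20, 31, 18), (20, 31, 20), (20, 31, 29), (20, 31, 40), (22, 3, 22), (22, 3, 33), (22, 3, 37), (26, 32, 26), (29, 31, 18), (29, 31, 20), (29, 31, 29), (29, 31, 40), (33, 3, 22), (33, 3, 33), (33, 3, 37), (37, 3, 22), (37, 3, 33), (37, 3, 37), (40, 31, 18), (40, 31, 20), (40, 31, 29), (40, 31, 40)}
Filtering on E > E2 leaves {(20, 31, 18), (29, 31, 18), (29, 31, 20), (33, 3, 22), (37, 3, 22), (37, 3, 33), (40, 31, 18), (40, 31, 20), (40, 31, 29)}.
Keep only column(s) E2, E: {(18, 20), (18, 29), (18, 40), (20, 29), (20, 40), (22, 33), (22, 37), (29, 40), (33, 37)}

{(18, 20), (18, 29), (18, 40), (20, 29), (20, 40), (22, 33), (22, 37), (29, 40), (33, 37)}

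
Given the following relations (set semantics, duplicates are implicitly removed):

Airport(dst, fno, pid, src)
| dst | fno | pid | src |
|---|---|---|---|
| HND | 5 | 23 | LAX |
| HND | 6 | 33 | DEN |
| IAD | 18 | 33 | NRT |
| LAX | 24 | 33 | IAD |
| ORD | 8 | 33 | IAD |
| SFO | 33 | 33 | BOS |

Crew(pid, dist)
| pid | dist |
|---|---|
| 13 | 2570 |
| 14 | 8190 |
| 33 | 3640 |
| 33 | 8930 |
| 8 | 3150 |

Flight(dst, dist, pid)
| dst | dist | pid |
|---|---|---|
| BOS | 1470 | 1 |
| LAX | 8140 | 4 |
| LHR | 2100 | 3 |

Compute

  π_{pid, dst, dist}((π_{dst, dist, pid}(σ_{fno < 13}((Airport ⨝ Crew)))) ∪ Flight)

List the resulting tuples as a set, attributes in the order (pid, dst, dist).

{(1, BOS, 1470), (3, LHR, 2100), (33, HND, 3640), (33, HND, 8930), (33, ORD, 3640), (33, ORD, 8930), (4, LAX, 8140)}

Natural join on pid: {(HND, 6, 33, DEN, 3640), (HND, 6, 33, DEN, 8930), (IAD, 18, 33, NRT, 3640), (IAD, 18, 33, NRT, 8930), (LAX, 24, 33, IAD, 3640), (LAX, 24, 33, IAD, 8930), (ORD, 8, 33, IAD, 3640), (ORD, 8, 33, IAD, 8930), (SFO, 33, 33, BOS, 3640), (SFO, 33, 33, BOS, 8930)}
σ[fno < 13]: keep tuples satisfying fno < 13 → {(HND, 6, 33, DEN, 3640), (HND, 6, 33, DEN, 8930), (ORD, 8, 33, IAD, 3640), (ORD, 8, 33, IAD, 8930)}
π[dst, dist, pid]: project onto (dst, dist, pid) → {(HND, 3640, 33), (HND, 8930, 33), (ORD, 3640, 33), (ORD, 8930, 33)}
Set union of the two operands is {(BOS, 1470, 1), (HND, 3640, 33), (HND, 8930, 33), (LAX, 8140, 4), (LHR, 2100, 3), (ORD, 3640, 33), (ORD, 8930, 33)}.
π[pid, dst, dist]: project onto (pid, dst, dist) → {(1, BOS, 1470), (3, LHR, 2100), (33, HND, 3640), (33, HND, 8930), (33, ORD, 3640), (33, ORD, 8930), (4, LAX, 8140)}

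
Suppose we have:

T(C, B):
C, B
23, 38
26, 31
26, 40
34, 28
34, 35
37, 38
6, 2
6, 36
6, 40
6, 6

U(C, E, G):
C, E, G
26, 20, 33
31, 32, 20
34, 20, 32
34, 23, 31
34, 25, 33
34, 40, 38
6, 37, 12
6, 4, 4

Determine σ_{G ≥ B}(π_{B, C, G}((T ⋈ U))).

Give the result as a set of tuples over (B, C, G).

Natural join on C: {(26, 31, 20, 33), (26, 40, 20, 33), (34, 28, 20, 32), (34, 28, 23, 31), (34, 28, 25, 33), (34, 28, 40, 38), (34, 35, 20, 32), (34, 35, 23, 31), (34, 35, 25, 33), (34, 35, 40, 38), (6, 2, 37, 12), (6, 2, 4, 4), (6, 36, 37, 12), (6, 36, 4, 4), (6, 40, 37, 12), (6, 40, 4, 4), (6, 6, 37, 12), (6, 6, 4, 4)}
Keep only column(s) B, C, G: {(2, 6, 12), (2, 6, 4), (28, 34, 31), (28, 34, 32), (28, 34, 33), (28, 34, 38), (31, 26, 33), (35, 34, 31), (35, 34, 32), (35, 34, 33), (35, 34, 38), (36, 6, 12), (36, 6, 4), (40, 26, 33), (40, 6, 12), (40, 6, 4), (6, 6, 12), (6, 6, 4)}
Apply σ_{G ≥ B}; surviving tuples: {(2, 6, 12), (2, 6, 4), (28, 34, 31), (28, 34, 32), (28, 34, 33), (28, 34, 38), (31, 26, 33), (35, 34, 38), (6, 6, 12)}

{(2, 6, 12), (2, 6, 4), (28, 34, 31), (28, 34, 32), (28, 34, 33), (28, 34, 38), (31, 26, 33), (35, 34, 38), (6, 6, 12)}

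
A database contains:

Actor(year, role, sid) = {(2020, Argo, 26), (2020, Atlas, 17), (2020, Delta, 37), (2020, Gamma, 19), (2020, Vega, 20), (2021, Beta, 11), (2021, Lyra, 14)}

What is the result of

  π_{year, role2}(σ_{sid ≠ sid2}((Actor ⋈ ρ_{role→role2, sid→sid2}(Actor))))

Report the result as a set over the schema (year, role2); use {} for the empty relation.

{(2020, Argo), (2020, Atlas), (2020, Delta), (2020, Gamma), (2020, Vega), (2021, Beta), (2021, Lyra)}

ρ[role→role2, sid→sid2]: schema becomes (year, role2, sid2); tuples unchanged.
Actor ⋈ ρ_{role→role2, sid→sid2}(Actor) (natural join on year): {(2020, Argo, 26, Argo, 26), (2020, Argo, 26, Atlas, 17), (2020, Argo, 26, Delta, 37), (2020, Argo, 26, Gamma, 19), (2020, Argo, 26, Vega, 20), (2020, Atlas, 17, Argo, 26), (2020, Atlas, 17, Atlas, 17), (2020, Atlas, 17, Delta, 37), (2020, Atlas, 17, Gamma, 19), (2020, Atlas, 17, Vega, 20), (2020, Delta, 37, Argo, 26), (2020, Delta, 37, Atlas, 17), (2020, Delta, 37, Delta, 37), (2020, Delta, 37, Gamma, 19), (2020, Delta, 37, Vega, 20), (2020, Gamma, 19, Argo, 26), (2020, Gamma, 19, Atlas, 17), (2020, Gamma, 19, Delta, 37), (2020, Gamma, 19, Gamma, 19), (2020, Gamma, 19, Vega, 20), (2020, Vega, 20, Argo, 26), (2020, Vega, 20, Atlas, 17), (2020, Vega, 20, Delta, 37), (2020, Vega, 20, Gamma, 19), (2020, Vega, 20, Vega, 20), (2021, Beta, 11, Beta, 11), (2021, Beta, 11, Lyra, 14), (2021, Lyra, 14, Beta, 11), (2021, Lyra, 14, Lyra, 14)}
Filtering on sid ≠ sid2 leaves {(2020, Argo, 26, Atlas, 17), (2020, Argo, 26, Delta, 37), (2020, Argo, 26, Gamma, 19), (2020, Argo, 26, Vega, 20), (2020, Atlas, 17, Argo, 26), (2020, Atlas, 17, Delta, 37), (2020, Atlas, 17, Gamma, 19), (2020, Atlas, 17, Vega, 20), (2020, Delta, 37, Argo, 26), (2020, Delta, 37, Atlas, 17), (2020, Delta, 37, Gamma, 19), (2020, Delta, 37, Vega, 20), (2020, Gamma, 19, Argo, 26), (2020, Gamma, 19, Atlas, 17), (2020, Gamma, 19, Delta, 37), (2020, Gamma, 19, Vega, 20), (2020, Vega, 20, Argo, 26), (2020, Vega, 20, Atlas, 17), (2020, Vega, 20, Delta, 37), (2020, Vega, 20, Gamma, 19), (2021, Beta, 11, Lyra, 14), (2021, Lyra, 14, Beta, 11)}.
Keep only column(s) year, role2 (15 duplicate(s) eliminated): {(2020, Argo), (2020, Atlas), (2020, Delta), (2020, Gamma), (2020, Vega), (2021, Beta), (2021, Lyra)}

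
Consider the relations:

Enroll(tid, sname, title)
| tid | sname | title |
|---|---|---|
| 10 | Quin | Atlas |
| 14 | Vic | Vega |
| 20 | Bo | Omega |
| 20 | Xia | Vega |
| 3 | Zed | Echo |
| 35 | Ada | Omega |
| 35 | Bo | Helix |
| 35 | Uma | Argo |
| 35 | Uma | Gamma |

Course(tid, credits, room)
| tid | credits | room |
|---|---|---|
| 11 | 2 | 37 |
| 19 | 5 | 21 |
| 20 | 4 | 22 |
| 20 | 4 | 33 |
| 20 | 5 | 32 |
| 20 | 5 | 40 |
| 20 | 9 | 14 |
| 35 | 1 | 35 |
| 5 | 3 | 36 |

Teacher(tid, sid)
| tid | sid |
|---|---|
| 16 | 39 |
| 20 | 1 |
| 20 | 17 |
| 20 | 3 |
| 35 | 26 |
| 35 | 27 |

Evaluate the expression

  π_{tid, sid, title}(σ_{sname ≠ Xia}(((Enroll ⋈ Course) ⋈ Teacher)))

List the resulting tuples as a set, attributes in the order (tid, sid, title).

Enroll ⋈ Course (natural join on tid): {(20, Bo, Omega, 4, 22), (20, Bo, Omega, 4, 33), (20, Bo, Omega, 5, 32), (20, Bo, Omega, 5, 40), (20, Bo, Omega, 9, 14), (20, Xia, Vega, 4, 22), (20, Xia, Vega, 4, 33), (20, Xia, Vega, 5, 32), (20, Xia, Vega, 5, 40), (20, Xia, Vega, 9, 14), (35, Ada, Omega, 1, 35), (35, Bo, Helix, 1, 35), (35, Uma, Argo, 1, 35), (35, Uma, Gamma, 1, 35)}
(Enroll ⋈ Course) ⋈ Teacher (natural join on tid): {(20, Bo, Omega, 4, 22, 1), (20, Bo, Omega, 4, 22, 17), (20, Bo, Omega, 4, 22, 3), (20, Bo, Omega, 4, 33, 1), (20, Bo, Omega, 4, 33, 17), (20, Bo, Omega, 4, 33, 3), (20, Bo, Omega, 5, 32, 1), (20, Bo, Omega, 5, 32, 17), (20, Bo, Omega, 5, 32, 3), (20, Bo, Omega, 5, 40, 1), (20, Bo, Omega, 5, 40, 17), (20, Bo, Omega, 5, 40, 3), (20, Bo, Omega, 9, 14, 1), (20, Bo, Omega, 9, 14, 17), (20, Bo, Omega, 9, 14, 3), (20, Xia, Vega, 4, 22, 1), (20, Xia, Vega, 4, 22, 17), (20, Xia, Vega, 4, 22, 3), (20, Xia, Vega, 4, 33, 1), (20, Xia, Vega, 4, 33, 17), (20, Xia, Vega, 4, 33, 3), (20, Xia, Vega, 5, 32, 1), (20, Xia, Vega, 5, 32, 17), (20, Xia, Vega, 5, 32, 3), (20, Xia, Vega, 5, 40, 1), (20, Xia, Vega, 5, 40, 17), (20, Xia, Vega, 5, 40, 3), (20, Xia, Vega, 9, 14, 1), (20, Xia, Vega, 9, 14, 17), (20, Xia, Vega, 9, 14, 3), (35, Ada, Omega, 1, 35, 26), (35, Ada, Omega, 1, 35, 27), (35, Bo, Helix, 1, 35, 26), (35, Bo, Helix, 1, 35, 27), (35, Uma, Argo, 1, 35, 26), (35, Uma, Argo, 1, 35, 27), (35, Uma, Gamma, 1, 35, 26), (35, Uma, Gamma, 1, 35, 27)}
Selection sname ≠ Xia: {(20, Bo, Omega, 4, 22, 1), (20, Bo, Omega, 4, 22, 17), (20, Bo, Omega, 4, 22, 3), (20, Bo, Omega, 4, 33, 1), (20, Bo, Omega, 4, 33, 17), (20, Bo, Omega, 4, 33, 3), (20, Bo, Omega, 5, 32, 1), (20, Bo, Omega, 5, 32, 17), (20, Bo, Omega, 5, 32, 3), (20, Bo, Omega, 5, 40, 1), (20, Bo, Omega, 5, 40, 17), (20, Bo, Omega, 5, 40, 3), (20, Bo, Omega, 9, 14, 1), (20, Bo, Omega, 9, 14, 17), (20, Bo, Omega, 9, 14, 3), (35, Ada, Omega, 1, 35, 26), (35, Ada, Omega, 1, 35, 27), (35, Bo, Helix, 1, 35, 26), (35, Bo, Helix, 1, 35, 27), (35, Uma, Argo, 1, 35, 26), (35, Uma, Argo, 1, 35, 27), (35, Uma, Gamma, 1, 35, 26), (35, Uma, Gamma, 1, 35, 27)}
π_{tid, sid, title} gives {(20, 1, Omega), (20, 17, Omega), (20, 3, Omega), (35, 26, Argo), (35, 26, Gamma), (35, 26, Helix), (35, 26, Omega), (35, 27, Argo), (35, 27, Gamma), (35, 27, Helix), (35, 27, Omega)} (12 duplicate(s) eliminated).

{(20, 1, Omega), (20, 17, Omega), (20, 3, Omega), (35, 26, Argo), (35, 26, Gamma), (35, 26, Helix), (35, 26, Omega), (35, 27, Argo), (35, 27, Gamma), (35, 27, Helix), (35, 27, Omega)}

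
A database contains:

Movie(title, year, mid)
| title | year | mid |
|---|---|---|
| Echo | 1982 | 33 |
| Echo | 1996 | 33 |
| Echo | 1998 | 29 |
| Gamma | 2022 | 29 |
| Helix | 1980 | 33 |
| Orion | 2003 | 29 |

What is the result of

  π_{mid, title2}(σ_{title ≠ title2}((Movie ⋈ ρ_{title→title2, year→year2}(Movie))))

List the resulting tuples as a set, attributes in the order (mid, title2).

ρ[title→title2, year→year2]: schema becomes (title2, year2, mid); tuples unchanged.
Joining Movie and ρ_{title→title2, year→year2}(Movie) on mid yields {(Echo, 1982, 33, Echo, 1982), (Echo, 1982, 33, Echo, 1996), (Echo, 1982, 33, Helix, 1980), (Echo, 1996, 33, Echo, 1982), (Echo, 1996, 33, Echo, 1996), (Echo, 1996, 33, Helix, 1980), (Echo, 1998, 29, Echo, 1998), (Echo, 1998, 29, Gamma, 2022), (Echo, 1998, 29, Orion, 2003), (Gamma, 2022, 29, Echo, 1998), (Gamma, 2022, 29, Gamma, 2022), (Gamma, 2022, 29, Orion, 2003), (Helix, 1980, 33, Echo, 1982), (Helix, 1980, 33, Echo, 1996), (Helix, 1980, 33, Helix, 1980), (Orion, 2003, 29, Echo, 1998), (Orion, 2003, 29, Gamma, 2022), (Orion, 2003, 29, Orion, 2003)}.
Apply σ_{title ≠ title2}; surviving tuples: {(Echo, 1982, 33, Helix, 1980), (Echo, 1996, 33, Helix, 1980), (Echo, 1998, 29, Gamma, 2022), (Echo, 1998, 29, Orion, 2003), (Gamma, 2022, 29, Echo, 1998), (Gamma, 2022, 29, Orion, 2003), (Helix, 1980, 33, Echo, 1982), (Helix, 1980, 33, Echo, 1996), (Orion, 2003, 29, Echo, 1998), (Orion, 2003, 29, Gamma, 2022)}
Keep only column(s) mid, title2 (5 duplicate(s) eliminated): {(29, Echo), (29, Gamma), (29, Orion), (33, Echo), (33, Helix)}

{(29, Echo), (29, Gamma), (29, Orion), (33, Echo), (33, Helix)}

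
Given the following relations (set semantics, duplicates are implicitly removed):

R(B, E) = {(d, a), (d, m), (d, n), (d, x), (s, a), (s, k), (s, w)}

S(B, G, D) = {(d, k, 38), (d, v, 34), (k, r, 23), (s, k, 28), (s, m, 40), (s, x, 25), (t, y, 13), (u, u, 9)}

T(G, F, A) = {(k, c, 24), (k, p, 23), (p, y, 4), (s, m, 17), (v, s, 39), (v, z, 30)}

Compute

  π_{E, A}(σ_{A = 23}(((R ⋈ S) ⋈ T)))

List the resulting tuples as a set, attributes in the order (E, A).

R ⋈ S (natural join on B): {(d, a, k, 38), (d, a, v, 34), (d, m, k, 38), (d, m, v, 34), (d, n, k, 38), (d, n, v, 34), (d, x, k, 38), (d, x, v, 34), (s, a, k, 28), (s, a, m, 40), (s, a, x, 25), (s, k, k, 28), (s, k, m, 40), (s, k, x, 25), (s, w, k, 28), (s, w, m, 40), (s, w, x, 25)}
(R ⋈ S) ⋈ T (natural join on G): {(d, a, k, 38, c, 24), (d, a, k, 38, p, 23), (d, a, v, 34, s, 39), (d, a, v, 34, z, 30), (d, m, k, 38, c, 24), (d, m, k, 38, p, 23), (d, m, v, 34, s, 39), (d, m, v, 34, z, 30), (d, n, k, 38, c, 24), (d, n, k, 38, p, 23), (d, n, v, 34, s, 39), (d, n, v, 34, z, 30), (d, x, k, 38, c, 24), (d, x, k, 38, p, 23), (d, x, v, 34, s, 39), (d, x, v, 34, z, 30), (s, a, k, 28, c, 24), (s, a, k, 28, p, 23), (s, k, k, 28, c, 24), (s, k, k, 28, p, 23), (s, w, k, 28, c, 24), (s, w, k, 28, p, 23)}
Filtering on A = 23 leaves {(d, a, k, 38, p, 23), (d, m, k, 38, p, 23), (d, n, k, 38, p, 23), (d, x, k, 38, p, 23), (s, a, k, 28, p, 23), (s, k, k, 28, p, 23), (s, w, k, 28, p, 23)}.
Projecting to E, A (1 duplicate(s) eliminated): {(a, 23), (k, 23), (m, 23), (n, 23), (w, 23), (x, 23)}

{(a, 23), (k, 23), (m, 23), (n, 23), (w, 23), (x, 23)}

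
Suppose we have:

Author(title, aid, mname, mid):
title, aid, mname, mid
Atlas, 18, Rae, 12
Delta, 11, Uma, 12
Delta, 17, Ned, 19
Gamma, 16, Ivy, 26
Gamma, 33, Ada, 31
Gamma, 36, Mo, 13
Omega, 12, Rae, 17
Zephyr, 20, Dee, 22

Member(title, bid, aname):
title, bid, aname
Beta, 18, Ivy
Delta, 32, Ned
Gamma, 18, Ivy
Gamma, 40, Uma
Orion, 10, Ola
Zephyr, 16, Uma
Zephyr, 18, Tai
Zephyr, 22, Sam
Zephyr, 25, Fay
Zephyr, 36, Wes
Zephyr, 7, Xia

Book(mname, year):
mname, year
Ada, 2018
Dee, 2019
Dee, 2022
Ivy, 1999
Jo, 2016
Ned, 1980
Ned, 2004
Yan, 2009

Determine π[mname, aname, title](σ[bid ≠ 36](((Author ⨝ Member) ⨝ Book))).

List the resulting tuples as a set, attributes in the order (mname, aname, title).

{(Ada, Ivy, Gamma), (Ada, Uma, Gamma), (Dee, Fay, Zephyr), (Dee, Sam, Zephyr), (Dee, Tai, Zephyr), (Dee, Uma, Zephyr), (Dee, Xia, Zephyr), (Ivy, Ivy, Gamma), (Ivy, Uma, Gamma), (Ned, Ned, Delta)}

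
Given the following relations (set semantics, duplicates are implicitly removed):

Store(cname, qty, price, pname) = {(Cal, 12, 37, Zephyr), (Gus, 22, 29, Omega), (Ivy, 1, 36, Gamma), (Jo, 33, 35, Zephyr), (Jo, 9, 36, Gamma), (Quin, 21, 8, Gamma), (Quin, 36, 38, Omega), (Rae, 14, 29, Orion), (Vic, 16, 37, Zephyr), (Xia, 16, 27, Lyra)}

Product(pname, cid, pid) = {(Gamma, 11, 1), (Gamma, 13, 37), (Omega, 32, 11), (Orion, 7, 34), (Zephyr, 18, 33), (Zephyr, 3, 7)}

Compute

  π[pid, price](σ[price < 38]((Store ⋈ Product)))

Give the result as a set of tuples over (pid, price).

Natural join on pname: {(Cal, 12, 37, Zephyr, 18, 33), (Cal, 12, 37, Zephyr, 3, 7), (Gus, 22, 29, Omega, 32, 11), (Ivy, 1, 36, Gamma, 11, 1), (Ivy, 1, 36, Gamma, 13, 37), (Jo, 33, 35, Zephyr, 18, 33), (Jo, 33, 35, Zephyr, 3, 7), (Jo, 9, 36, Gamma, 11, 1), (Jo, 9, 36, Gamma, 13, 37), (Quin, 21, 8, Gamma, 11, 1), (Quin, 21, 8, Gamma, 13, 37), (Quin, 36, 38, Omega, 32, 11), (Rae, 14, 29, Orion, 7, 34), (Vic, 16, 37, Zephyr, 18, 33), (Vic, 16, 37, Zephyr, 3, 7)}
Filtering on price < 38 leaves {(Cal, 12, 37, Zephyr, 18, 33), (Cal, 12, 37, Zephyr, 3, 7), (Gus, 22, 29, Omega, 32, 11), (Ivy, 1, 36, Gamma, 11, 1), (Ivy, 1, 36, Gamma, 13, 37), (Jo, 33, 35, Zephyr, 18, 33), (Jo, 33, 35, Zephyr, 3, 7), (Jo, 9, 36, Gamma, 11, 1), (Jo, 9, 36, Gamma, 13, 37), (Quin, 21, 8, Gamma, 11, 1), (Quin, 21, 8, Gamma, 13, 37), (Rae, 14, 29, Orion, 7, 34), (Vic, 16, 37, Zephyr, 18, 33), (Vic, 16, 37, Zephyr, 3, 7)}.
Keep only column(s) pid, price (4 duplicate(s) eliminated): {(1, 36), (1, 8), (11, 29), (33, 35), (33, 37), (34, 29), (37, 36), (37, 8), (7, 35), (7, 37)}

{(1, 36), (1, 8), (11, 29), (33, 35), (33, 37), (34, 29), (37, 36), (37, 8), (7, 35), (7, 37)}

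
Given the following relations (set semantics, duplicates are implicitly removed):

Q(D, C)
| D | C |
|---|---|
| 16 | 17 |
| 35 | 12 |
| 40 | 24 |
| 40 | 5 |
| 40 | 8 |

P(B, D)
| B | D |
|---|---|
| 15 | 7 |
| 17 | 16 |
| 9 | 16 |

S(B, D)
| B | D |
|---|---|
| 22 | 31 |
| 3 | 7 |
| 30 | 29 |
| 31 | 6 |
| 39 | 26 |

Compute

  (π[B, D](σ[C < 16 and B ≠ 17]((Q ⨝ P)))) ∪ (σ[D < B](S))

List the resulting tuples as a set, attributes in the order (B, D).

{(30, 29), (31, 6), (39, 26)}

Joining Q and P on D yields {(16, 17, 17), (16, 17, 9)}.
Filtering on C < 16 and B ≠ 17 leaves {}.
Projecting to B, D: {}
Filtering on D < B leaves {(30, 29), (31, 6), (39, 26)}.
Taking the union: {(30, 29), (31, 6), (39, 26)}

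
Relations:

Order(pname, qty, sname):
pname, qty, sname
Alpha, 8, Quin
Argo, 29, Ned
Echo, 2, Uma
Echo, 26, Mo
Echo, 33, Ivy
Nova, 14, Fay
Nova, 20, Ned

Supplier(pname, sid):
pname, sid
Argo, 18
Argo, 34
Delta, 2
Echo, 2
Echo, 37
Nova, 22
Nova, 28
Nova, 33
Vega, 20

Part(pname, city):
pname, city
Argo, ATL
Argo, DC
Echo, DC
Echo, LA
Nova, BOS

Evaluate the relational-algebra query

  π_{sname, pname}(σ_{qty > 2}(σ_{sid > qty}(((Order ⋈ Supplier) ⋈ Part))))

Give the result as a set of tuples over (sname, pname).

{(Fay, Nova), (Ivy, Echo), (Mo, Echo), (Ned, Argo), (Ned, Nova)}

Natural join on pname: {(Argo, 29, Ned, 18), (Argo, 29, Ned, 34), (Echo, 2, Uma, 2), (Echo, 2, Uma, 37), (Echo, 26, Mo, 2), (Echo, 26, Mo, 37), (Echo, 33, Ivy, 2), (Echo, 33, Ivy, 37), (Nova, 14, Fay, 22), (Nova, 14, Fay, 28), (Nova, 14, Fay, 33), (Nova, 20, Ned, 22), (Nova, 20, Ned, 28), (Nova, 20, Ned, 33)}
Natural join on pname: {(Argo, 29, Ned, 18, ATL), (Argo, 29, Ned, 18, DC), (Argo, 29, Ned, 34, ATL), (Argo, 29, Ned, 34, DC), (Echo, 2, Uma, 2, DC), (Echo, 2, Uma, 2, LA), (Echo, 2, Uma, 37, DC), (Echo, 2, Uma, 37, LA), (Echo, 26, Mo, 2, DC), (Echo, 26, Mo, 2, LA), (Echo, 26, Mo, 37, DC), (Echo, 26, Mo, 37, LA), (Echo, 33, Ivy, 2, DC), (Echo, 33, Ivy, 2, LA), (Echo, 33, Ivy, 37, DC), (Echo, 33, Ivy, 37, LA), (Nova, 14, Fay, 22, BOS), (Nova, 14, Fay, 28, BOS), (Nova, 14, Fay, 33, BOS), (Nova, 20, Ned, 22, BOS), (Nova, 20, Ned, 28, BOS), (Nova, 20, Ned, 33, BOS)}
σ[sid > qty]: keep tuples satisfying sid > qty → {(Argo, 29, Ned, 34, ATL), (Argo, 29, Ned, 34, DC), (Echo, 2, Uma, 37, DC), (Echo, 2, Uma, 37, LA), (Echo, 26, Mo, 37, DC), (Echo, 26, Mo, 37, LA), (Echo, 33, Ivy, 37, DC), (Echo, 33, Ivy, 37, LA), (Nova, 14, Fay, 22, BOS), (Nova, 14, Fay, 28, BOS), (Nova, 14, Fay, 33, BOS), (Nova, 20, Ned, 22, BOS), (Nova, 20, Ned, 28, BOS), (Nova, 20, Ned, 33, BOS)}
σ[qty > 2]: keep tuples satisfying qty > 2 → {(Argo, 29, Ned, 34, ATL), (Argo, 29, Ned, 34, DC), (Echo, 26, Mo, 37, DC), (Echo, 26, Mo, 37, LA), (Echo, 33, Ivy, 37, DC), (Echo, 33, Ivy, 37, LA), (Nova, 14, Fay, 22, BOS), (Nova, 14, Fay, 28, BOS), (Nova, 14, Fay, 33, BOS), (Nova, 20, Ned, 22, BOS), (Nova, 20, Ned, 28, BOS), (Nova, 20, Ned, 33, BOS)}
π_{sname, pname} gives {(Fay, Nova), (Ivy, Echo), (Mo, Echo), (Ned, Argo), (Ned, Nova)} (7 duplicate(s) eliminated).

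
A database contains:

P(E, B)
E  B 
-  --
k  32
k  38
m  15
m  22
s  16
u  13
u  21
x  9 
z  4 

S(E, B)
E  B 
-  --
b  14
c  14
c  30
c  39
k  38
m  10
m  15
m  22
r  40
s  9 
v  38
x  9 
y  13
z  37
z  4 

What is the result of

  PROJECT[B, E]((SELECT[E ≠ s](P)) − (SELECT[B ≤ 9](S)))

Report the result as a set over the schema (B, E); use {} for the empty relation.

Apply σ_{E ≠ s}; surviving tuples: {(k, 32), (k, 38), (m, 15), (m, 22), (u, 13), (u, 21), (x, 9), (z, 4)}
Apply σ_{B ≤ 9}; surviving tuples: {(s, 9), (x, 9), (z, 4)}
Set difference of the two operands is {(k, 32), (k, 38), (m, 15), (m, 22), (u, 13), (u, 21)}.
π_{B, E} gives {(13, u), (15, m), (21, u), (22, m), (32, k), (38, k)}.

{(13, u), (15, m), (21, u), (22, m), (32, k), (38, k)}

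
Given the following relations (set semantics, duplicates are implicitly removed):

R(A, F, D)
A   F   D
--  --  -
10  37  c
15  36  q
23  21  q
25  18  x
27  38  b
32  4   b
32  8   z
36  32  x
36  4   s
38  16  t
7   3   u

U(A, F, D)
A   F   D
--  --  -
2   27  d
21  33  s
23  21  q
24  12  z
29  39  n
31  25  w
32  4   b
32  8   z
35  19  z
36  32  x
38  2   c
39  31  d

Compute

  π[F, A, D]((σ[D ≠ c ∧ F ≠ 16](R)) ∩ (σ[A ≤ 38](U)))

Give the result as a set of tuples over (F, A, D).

{(21, 23, q), (32, 36, x), (4, 32, b), (8, 32, z)}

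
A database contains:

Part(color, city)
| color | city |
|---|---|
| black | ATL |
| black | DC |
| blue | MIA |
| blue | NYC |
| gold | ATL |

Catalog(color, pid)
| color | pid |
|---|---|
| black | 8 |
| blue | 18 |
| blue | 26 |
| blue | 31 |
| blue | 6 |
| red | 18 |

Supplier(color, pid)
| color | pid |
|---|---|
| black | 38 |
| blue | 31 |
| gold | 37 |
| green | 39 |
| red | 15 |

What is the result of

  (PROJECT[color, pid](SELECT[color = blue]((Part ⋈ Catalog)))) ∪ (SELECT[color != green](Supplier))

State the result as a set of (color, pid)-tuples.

{(black, 38), (blue, 18), (blue, 26), (blue, 31), (blue, 6), (gold, 37), (red, 15)}

Part ⋈ Catalog (natural join on color): {(black, ATL, 8), (black, DC, 8), (blue, MIA, 18), (blue, MIA, 26), (blue, MIA, 31), (blue, MIA, 6), (blue, NYC, 18), (blue, NYC, 26), (blue, NYC, 31), (blue, NYC, 6)}
Apply σ_{color = blue}; surviving tuples: {(blue, MIA, 18), (blue, MIA, 26), (blue, MIA, 31), (blue, MIA, 6), (blue, NYC, 18), (blue, NYC, 26), (blue, NYC, 31), (blue, NYC, 6)}
Keep only column(s) color, pid (4 duplicate(s) eliminated): {(blue, 18), (blue, 26), (blue, 31), (blue, 6)}
Apply σ_{color != green}; surviving tuples: {(black, 38), (blue, 31), (gold, 37), (red, 15)}
Taking the union: {(black, 38), (blue, 18), (blue, 26), (blue, 31), (blue, 6), (gold, 37), (red, 15)}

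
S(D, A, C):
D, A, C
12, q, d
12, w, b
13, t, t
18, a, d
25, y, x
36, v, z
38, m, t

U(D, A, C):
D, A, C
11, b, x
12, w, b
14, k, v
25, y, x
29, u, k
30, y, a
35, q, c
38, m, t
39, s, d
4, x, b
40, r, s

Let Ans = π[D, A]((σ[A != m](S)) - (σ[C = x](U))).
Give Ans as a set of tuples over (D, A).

{(12, q), (12, w), (13, t), (18, a), (36, v)}

Apply σ_{A != m}; surviving tuples: {(12, q, d), (12, w, b), (13, t, t), (18, a, d), (25, y, x), (36, v, z)}
Apply σ_{C = x}; surviving tuples: {(11, b, x), (25, y, x)}
Set difference of the two operands is {(12, q, d), (12, w, b), (13, t, t), (18, a, d), (36, v, z)}.
π_{D, A} gives {(12, q), (12, w), (13, t), (18, a), (36, v)}.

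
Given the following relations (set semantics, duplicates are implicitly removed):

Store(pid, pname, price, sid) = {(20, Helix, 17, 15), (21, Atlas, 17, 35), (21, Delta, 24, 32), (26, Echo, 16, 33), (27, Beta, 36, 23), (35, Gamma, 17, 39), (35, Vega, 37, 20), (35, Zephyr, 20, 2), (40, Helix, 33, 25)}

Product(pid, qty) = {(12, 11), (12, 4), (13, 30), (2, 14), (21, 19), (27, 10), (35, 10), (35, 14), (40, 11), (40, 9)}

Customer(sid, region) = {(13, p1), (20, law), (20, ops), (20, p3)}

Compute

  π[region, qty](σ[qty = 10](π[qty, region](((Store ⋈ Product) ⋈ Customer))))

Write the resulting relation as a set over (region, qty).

{(law, 10), (ops, 10), (p3, 10)}

Joining Store and Product on pid yields {(21, Atlas, 17, 35, 19), (21, Delta, 24, 32, 19), (27, Beta, 36, 23, 10), (35, Gamma, 17, 39, 10), (35, Gamma, 17, 39, 14), (35, Vega, 37, 20, 10), (35, Vega, 37, 20, 14), (35, Zephyr, 20, 2, 10), (35, Zephyr, 20, 2, 14), (40, Helix, 33, 25, 11), (40, Helix, 33, 25, 9)}.
Joining (Store ⋈ Product) and Customer on sid yields {(35, Vega, 37, 20, 10, law), (35, Vega, 37, 20, 10, ops), (35, Vega, 37, 20, 10, p3), (35, Vega, 37, 20, 14, law), (35, Vega, 37, 20, 14, ops), (35, Vega, 37, 20, 14, p3)}.
π[qty, region]: project onto (qty, region) → {(10, law), (10, ops), (10, p3), (14, law), (14, ops), (14, p3)}
Filtering on qty = 10 leaves {(10, law), (10, ops), (10, p3)}.
π[region, qty]: project onto (region, qty) → {(law, 10), (ops, 10), (p3, 10)}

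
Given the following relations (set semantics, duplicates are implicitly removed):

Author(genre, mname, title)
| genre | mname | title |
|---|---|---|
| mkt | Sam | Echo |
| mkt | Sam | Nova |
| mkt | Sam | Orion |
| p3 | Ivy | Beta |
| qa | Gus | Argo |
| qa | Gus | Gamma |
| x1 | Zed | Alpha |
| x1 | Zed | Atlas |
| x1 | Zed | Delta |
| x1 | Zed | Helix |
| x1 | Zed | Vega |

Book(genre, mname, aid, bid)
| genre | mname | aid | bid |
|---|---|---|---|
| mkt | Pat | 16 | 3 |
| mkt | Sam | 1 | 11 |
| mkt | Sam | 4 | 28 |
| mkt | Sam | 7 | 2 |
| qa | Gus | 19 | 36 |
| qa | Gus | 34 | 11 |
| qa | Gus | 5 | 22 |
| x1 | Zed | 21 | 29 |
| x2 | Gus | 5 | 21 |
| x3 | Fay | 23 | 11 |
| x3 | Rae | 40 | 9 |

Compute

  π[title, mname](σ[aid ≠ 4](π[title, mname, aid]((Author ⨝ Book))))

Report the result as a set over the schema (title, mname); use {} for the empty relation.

{(Alpha, Zed), (Argo, Gus), (Atlas, Zed), (Delta, Zed), (Echo, Sam), (Gamma, Gus), (Helix, Zed), (Nova, Sam), (Orion, Sam), (Vega, Zed)}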